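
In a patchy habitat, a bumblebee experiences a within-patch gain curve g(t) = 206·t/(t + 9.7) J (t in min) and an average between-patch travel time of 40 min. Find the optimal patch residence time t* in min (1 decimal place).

Maximise g(t)/(T+t): set derivative to zero → g'(t)(T+t) = g(t).
g'(t) = 206·9.7/(t + 9.7)². Setting 206·9.7/(t+9.7)² = 206t/[(t+9.7)(40+t)] gives 9.7(40+t) = t(t+9.7), so t² = 9.7×40 = 388.
t* = √388 = 19.7 min.

19.7 min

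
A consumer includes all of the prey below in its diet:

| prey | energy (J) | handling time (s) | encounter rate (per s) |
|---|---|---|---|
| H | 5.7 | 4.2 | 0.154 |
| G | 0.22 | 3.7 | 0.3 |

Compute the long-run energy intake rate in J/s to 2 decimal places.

0.34 J/s

R = Σλ_iE_i / (1 + Σλ_ih_i)
Numerator: 0.154×5.7 + 0.3×0.22 = 0.9438
Denominator: 1 + 0.154×4.2 + 0.3×3.7 = 2.757
R = 0.9438/2.757 = 0.3424 J/s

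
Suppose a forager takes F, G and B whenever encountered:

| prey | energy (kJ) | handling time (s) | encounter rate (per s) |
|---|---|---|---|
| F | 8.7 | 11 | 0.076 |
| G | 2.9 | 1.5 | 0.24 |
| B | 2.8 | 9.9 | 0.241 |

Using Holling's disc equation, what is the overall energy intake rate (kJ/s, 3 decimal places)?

R = Σλ_iE_i / (1 + Σλ_ih_i)
Numerator: 0.076×8.7 + 0.24×2.9 + 0.241×2.8 = 2.032
Denominator: 1 + 0.076×11 + 0.24×1.5 + 0.241×9.9 = 4.582
R = 2.032/4.582 = 0.4435 kJ/s

0.443 kJ/s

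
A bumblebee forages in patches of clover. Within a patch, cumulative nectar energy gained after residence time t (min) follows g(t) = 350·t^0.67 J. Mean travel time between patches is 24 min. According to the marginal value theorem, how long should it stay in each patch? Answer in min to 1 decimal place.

By the marginal value theorem, leave when the instantaneous gain rate g'(t) equals the habitat-wide average g(t)/(T + t).
g'(t) = 0.67·350·t^-0.33. Setting 0.67·350·t^-0.33 = 350·t^0.67/(24+t) gives 0.67(24+t) = t, so 0.33·t = 0.67×24.
t* = 0.67×24/0.33 = 48.73 min.

48.7 min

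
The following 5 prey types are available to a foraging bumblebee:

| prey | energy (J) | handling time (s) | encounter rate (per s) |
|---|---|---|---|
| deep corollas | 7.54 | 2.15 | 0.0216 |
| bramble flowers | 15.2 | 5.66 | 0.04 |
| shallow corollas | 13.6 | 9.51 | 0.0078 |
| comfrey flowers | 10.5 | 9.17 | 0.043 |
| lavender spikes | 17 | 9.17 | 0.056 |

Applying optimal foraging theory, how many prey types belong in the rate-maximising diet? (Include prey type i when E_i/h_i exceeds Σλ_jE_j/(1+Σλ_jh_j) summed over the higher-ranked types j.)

E/h in descending order: deep corollas 3.51, bramble flowers 2.69, lavender spikes 1.85, shallow corollas 1.43, comfrey flowers 1.15 J/s. The optimal diet is the largest prefix of this list for which every included type satisfies E_i/h_i > R on the types above it.
Rate on top 1: 0.1556. bramble flowers: 2.69 > 0.1556 → include.
Rate on top 2: 0.6056. lavender spikes: 1.85 > 0.6056 → include.
Rate on top 3: 0.9645. shallow corollas: 1.43 > 0.9645 → include.
Rate on top 4: 0.983. comfrey flowers: 1.15 > 0.983 → include.
Optimal diet: deep corollas, bramble flowers, lavender spikes, shallow corollas, comfrey flowers — 5 of 5 types.

5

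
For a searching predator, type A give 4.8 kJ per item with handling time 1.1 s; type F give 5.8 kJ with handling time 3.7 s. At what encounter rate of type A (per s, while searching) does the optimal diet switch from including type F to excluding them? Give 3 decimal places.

The zero-one rule: include type F iff E₂/h₂ > λE₁/(1+λh₁). Equality gives the switch point.
λE₁h₂ = E₂ + λE₂h₁ ⇒ λ = E₂/(E₁h₂ − E₂h₁) = 5.8/(17.76 − 6.38) = 0.5097 per s.

0.510 per s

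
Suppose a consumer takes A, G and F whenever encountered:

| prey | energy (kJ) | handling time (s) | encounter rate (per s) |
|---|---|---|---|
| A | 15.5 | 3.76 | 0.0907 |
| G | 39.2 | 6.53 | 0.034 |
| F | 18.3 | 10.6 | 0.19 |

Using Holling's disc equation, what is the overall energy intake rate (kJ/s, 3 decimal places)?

1.738 kJ/s

R = Σλ_iE_i / (1 + Σλ_ih_i)
Numerator: 0.0907×15.5 + 0.034×39.2 + 0.19×18.3 = 6.216
Denominator: 1 + 0.0907×3.76 + 0.034×6.53 + 0.19×10.6 = 3.577
R = 6.216/3.577 = 1.738 kJ/s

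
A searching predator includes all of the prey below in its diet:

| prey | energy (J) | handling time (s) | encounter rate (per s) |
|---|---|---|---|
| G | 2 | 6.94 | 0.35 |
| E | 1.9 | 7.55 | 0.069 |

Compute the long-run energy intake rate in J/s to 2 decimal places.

Energy encountered per unit search time: 0.35×2 + 0.069×1.9 = 0.8311 J/s.
Handling time per unit search time: 0.35×6.94 + 0.069×7.55 = 2.95.
Rate = 0.8311/(1 + 2.95) = 0.2104 J/s.

0.21 J/s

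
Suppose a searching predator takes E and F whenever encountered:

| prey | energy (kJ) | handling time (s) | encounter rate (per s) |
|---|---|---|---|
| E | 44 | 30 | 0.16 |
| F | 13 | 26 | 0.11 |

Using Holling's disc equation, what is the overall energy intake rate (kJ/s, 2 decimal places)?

R = (0.16×44 + 0.11×13) / (1 + 0.16×30 + 0.11×26) = 8.47/8.66 = 0.9781 kJ/s.

0.98 kJ/s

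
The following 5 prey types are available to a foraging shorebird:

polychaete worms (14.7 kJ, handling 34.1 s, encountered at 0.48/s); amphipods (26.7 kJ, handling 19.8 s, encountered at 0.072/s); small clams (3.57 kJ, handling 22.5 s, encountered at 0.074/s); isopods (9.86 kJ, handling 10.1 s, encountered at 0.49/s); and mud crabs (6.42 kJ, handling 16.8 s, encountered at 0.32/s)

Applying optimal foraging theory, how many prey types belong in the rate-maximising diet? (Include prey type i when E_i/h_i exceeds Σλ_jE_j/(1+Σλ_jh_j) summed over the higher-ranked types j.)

2

Profitabilities (E/h, kJ/s): amphipods 1.35, isopods 0.976, polychaete worms 0.431, mud crabs 0.382, small clams 0.159. Add prey in this order while the next type's profitability exceeds the intake rate on those already taken.
Rate on top 1: 0.7925. isopods: 0.976 > 0.7925 → include.
Rate on top 2: 0.9158. polychaete worms: 0.431 < 0.9158 → exclude; stop.
Optimal diet: amphipods, isopods — 2 of 5 types.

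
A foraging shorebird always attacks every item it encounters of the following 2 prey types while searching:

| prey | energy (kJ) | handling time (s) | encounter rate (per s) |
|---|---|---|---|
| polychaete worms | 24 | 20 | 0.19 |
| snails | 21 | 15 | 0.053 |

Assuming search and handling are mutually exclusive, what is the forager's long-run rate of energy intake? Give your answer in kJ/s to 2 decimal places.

R = (0.19×24 + 0.053×21) / (1 + 0.19×20 + 0.053×15) = 5.673/5.595 = 1.014 kJ/s.

1.01 kJ/s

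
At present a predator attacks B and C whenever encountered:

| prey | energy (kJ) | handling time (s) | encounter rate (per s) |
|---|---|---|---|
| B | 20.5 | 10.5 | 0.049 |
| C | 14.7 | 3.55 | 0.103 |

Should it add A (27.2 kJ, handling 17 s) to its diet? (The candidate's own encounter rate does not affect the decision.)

On B and C alone, R = ΣλE/(1+Σλh) = 2.519/1.88 = 1.34 kJ/s.
Profitability of A: 27.2/17 = 1.6 kJ/s.
1.6 > 1.34, so adding A raises the average — include it.

Yes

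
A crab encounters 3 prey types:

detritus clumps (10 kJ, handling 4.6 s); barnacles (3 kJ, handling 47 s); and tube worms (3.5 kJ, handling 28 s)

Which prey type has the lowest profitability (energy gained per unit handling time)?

barnacles

Profitability E/h (kJ/s): detritus clumps = 10/4.6 = 2.17, barnacles = 3/47 = 0.0638, tube worms = 3.5/28 = 0.125.
Ranked: detritus clumps > tube worms > barnacles.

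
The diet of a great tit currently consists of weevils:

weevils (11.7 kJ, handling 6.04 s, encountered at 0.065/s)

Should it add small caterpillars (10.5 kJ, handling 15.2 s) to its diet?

Intake rate on the current diet: R = (0.065×11.7) / (1 + 0.065×6.04) = 0.7605/1.393 = 0.5461 kJ/s.
small caterpillars: E/h = 10.5/15.2 = 0.6908 kJ/s.
0.6908 > 0.5461, so adding small caterpillars raises the average — include it.

Yes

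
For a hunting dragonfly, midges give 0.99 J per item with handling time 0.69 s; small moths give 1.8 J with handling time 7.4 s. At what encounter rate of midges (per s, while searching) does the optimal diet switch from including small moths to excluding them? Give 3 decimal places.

Drop small moths once their profitability E₂/h₂ falls below the rate achievable on midges alone: E₂/h₂ = λE₁/(1 + λh₁).
Solve for λ: λE₁h₂ = E₂(1 + λh₁) → λ(E₁h₂ − E₂h₁) = E₂ → λ = E₂/(E₁h₂ − E₂h₁).
λ = 1.8/(0.99×7.4 − 1.8×0.69) = 1.8/6.084 = 0.2959 per s.

0.296 per s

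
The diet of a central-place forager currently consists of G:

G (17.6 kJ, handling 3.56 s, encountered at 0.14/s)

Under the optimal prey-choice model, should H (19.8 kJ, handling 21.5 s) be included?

No

Current rate: (0.14×17.6)/(1 + 0.14×3.56) = 1.644 kJ/s.
H: E/h = 19.8/21.5 = 0.9209 kJ/s.
0.9209 < 1.644, so adding H would lower the average — exclude it.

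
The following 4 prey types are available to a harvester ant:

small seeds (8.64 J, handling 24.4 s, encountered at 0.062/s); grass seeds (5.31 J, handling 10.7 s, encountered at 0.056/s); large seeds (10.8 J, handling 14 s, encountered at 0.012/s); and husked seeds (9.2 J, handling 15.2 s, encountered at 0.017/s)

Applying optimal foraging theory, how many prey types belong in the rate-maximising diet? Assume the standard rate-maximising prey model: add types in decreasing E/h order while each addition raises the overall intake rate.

E/h in descending order: large seeds 0.771, husked seeds 0.605, grass seeds 0.496, small seeds 0.354 J/s. The optimal diet is the largest prefix of this list for which every included type satisfies E_i/h_i > R on the types above it.
Rate on top 1: 0.111. husked seeds: 0.605 > 0.111 → include.
Rate on top 2: 0.2005. grass seeds: 0.496 > 0.2005 → include.
Rate on top 3: 0.288. small seeds: 0.354 > 0.288 → include.
Optimal diet: large seeds, husked seeds, grass seeds, small seeds — 4 of 4 types.

4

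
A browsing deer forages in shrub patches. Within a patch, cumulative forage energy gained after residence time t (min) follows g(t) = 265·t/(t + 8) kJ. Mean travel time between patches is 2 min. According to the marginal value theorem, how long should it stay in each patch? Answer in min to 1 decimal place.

4.0 min

Maximise g(t)/(T+t): set derivative to zero → g'(t)(T+t) = g(t).
g'(t) = 265·8/(t + 8)². Setting 265·8/(t+8)² = 265t/[(t+8)(2+t)] gives 8(2+t) = t(t+8), so t² = 8×2 = 16.
t* = √16 = 4 min.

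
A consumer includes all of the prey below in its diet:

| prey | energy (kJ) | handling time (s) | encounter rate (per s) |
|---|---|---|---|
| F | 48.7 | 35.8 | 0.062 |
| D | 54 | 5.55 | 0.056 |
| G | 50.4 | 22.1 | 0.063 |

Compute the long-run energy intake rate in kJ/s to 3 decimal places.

Energy encountered per unit search time: 0.062×48.7 + 0.056×54 + 0.063×50.4 = 9.219 kJ/s.
Handling time per unit search time: 0.062×35.8 + 0.056×5.55 + 0.063×22.1 = 3.923.
Rate = 9.219/(1 + 3.923) = 1.873 kJ/s.

1.873 kJ/s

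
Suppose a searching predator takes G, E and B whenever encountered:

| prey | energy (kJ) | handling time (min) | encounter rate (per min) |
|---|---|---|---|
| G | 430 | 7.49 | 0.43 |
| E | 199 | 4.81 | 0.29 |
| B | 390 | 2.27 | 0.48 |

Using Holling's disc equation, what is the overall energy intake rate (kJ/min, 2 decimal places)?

64.10 kJ/min

R = Σλ_iE_i / (1 + Σλ_ih_i)
Numerator: 0.43×430 + 0.29×199 + 0.48×390 = 429.8
Denominator: 1 + 0.43×7.49 + 0.29×4.81 + 0.48×2.27 = 6.705
R = 429.8/6.705 = 64.1 kJ/min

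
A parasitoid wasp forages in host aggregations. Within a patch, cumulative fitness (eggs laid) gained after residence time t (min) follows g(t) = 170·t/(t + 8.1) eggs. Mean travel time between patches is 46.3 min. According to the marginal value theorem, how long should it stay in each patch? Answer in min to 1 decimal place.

By the marginal value theorem, leave when the instantaneous gain rate g'(t) equals the habitat-wide average g(t)/(T + t).
g'(t) = 170·8.1/(t + 8.1)². Setting 170·8.1/(t+8.1)² = 170t/[(t+8.1)(46.3+t)] gives 8.1(46.3+t) = t(t+8.1), so t² = 8.1×46.3 = 375.
t* = √375 = 19.37 min.

19.4 min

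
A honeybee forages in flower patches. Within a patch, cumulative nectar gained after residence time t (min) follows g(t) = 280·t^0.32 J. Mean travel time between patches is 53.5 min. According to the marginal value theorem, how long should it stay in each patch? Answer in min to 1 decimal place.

By the marginal value theorem, leave when the instantaneous gain rate g'(t) equals the habitat-wide average g(t)/(T + t).
g'(t) = 0.32·280·t^-0.68. Setting 0.32·280·t^-0.68 = 280·t^0.32/(53.5+t) gives 0.32(53.5+t) = t, so 0.68·t = 0.32×53.5.
t* = 0.32×53.5/0.68 = 25.18 min.

25.2 min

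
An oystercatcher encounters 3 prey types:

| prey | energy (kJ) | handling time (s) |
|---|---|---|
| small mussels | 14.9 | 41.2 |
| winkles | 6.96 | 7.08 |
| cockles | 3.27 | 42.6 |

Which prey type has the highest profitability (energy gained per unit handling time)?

In descending order of E/h:
winkles: 6.96/7.08 = 0.983 kJ/s
small mussels: 14.9/41.2 = 0.362 kJ/s
cockles: 3.27/42.6 = 0.0768 kJ/s

winkles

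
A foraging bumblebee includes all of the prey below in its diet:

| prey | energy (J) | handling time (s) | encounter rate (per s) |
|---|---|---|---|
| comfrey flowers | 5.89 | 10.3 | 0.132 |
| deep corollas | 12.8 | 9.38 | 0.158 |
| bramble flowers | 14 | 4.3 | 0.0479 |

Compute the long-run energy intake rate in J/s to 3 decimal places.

0.857 J/s

R = Σλ_iE_i / (1 + Σλ_ih_i)
Numerator: 0.132×5.89 + 0.158×12.8 + 0.0479×14 = 3.47
Denominator: 1 + 0.132×10.3 + 0.158×9.38 + 0.0479×4.3 = 4.048
R = 3.47/4.048 = 0.8574 J/s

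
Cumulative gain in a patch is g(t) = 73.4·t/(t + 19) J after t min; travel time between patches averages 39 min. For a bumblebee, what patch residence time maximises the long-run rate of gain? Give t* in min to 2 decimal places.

Maximise g(t)/(T+t): set derivative to zero → g'(t)(T+t) = g(t).
g'(t) = 73.4·19/(t + 19)². Setting 73.4·19/(t+19)² = 73.4t/[(t+19)(39+t)] gives 19(39+t) = t(t+19), so t² = 19×39 = 741.
t* = √741 = 27.22 min.

27.22 min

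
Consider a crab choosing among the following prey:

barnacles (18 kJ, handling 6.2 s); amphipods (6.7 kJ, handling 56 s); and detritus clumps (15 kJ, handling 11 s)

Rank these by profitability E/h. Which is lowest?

Profitability E/h (kJ/s): barnacles = 18/6.2 = 2.9, amphipods = 6.7/56 = 0.12, detritus clumps = 15/11 = 1.36.
Ranked: barnacles > detritus clumps > amphipods.

amphipods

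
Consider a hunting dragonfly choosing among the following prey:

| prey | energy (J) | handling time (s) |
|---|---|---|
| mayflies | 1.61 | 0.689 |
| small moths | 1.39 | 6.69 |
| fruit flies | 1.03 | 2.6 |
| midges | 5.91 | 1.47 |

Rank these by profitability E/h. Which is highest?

Profitability E/h (J/s): mayflies = 1.61/0.689 = 2.34, small moths = 1.39/6.69 = 0.208, fruit flies = 1.03/2.6 = 0.396, midges = 5.91/1.47 = 4.02.
Ranked: midges > mayflies > fruit flies > small moths.

midges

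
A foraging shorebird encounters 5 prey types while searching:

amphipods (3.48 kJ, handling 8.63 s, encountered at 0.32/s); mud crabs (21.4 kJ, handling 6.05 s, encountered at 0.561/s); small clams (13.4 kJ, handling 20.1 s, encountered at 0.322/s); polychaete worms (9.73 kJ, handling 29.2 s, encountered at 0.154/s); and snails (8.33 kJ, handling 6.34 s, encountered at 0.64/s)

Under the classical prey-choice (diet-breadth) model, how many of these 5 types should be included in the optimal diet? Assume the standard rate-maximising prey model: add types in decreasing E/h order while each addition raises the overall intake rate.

Profitabilities (E/h, kJ/s): mud crabs 3.54, snails 1.31, small clams 0.667, amphipods 0.403, polychaete worms 0.333. Add prey in this order while the next type's profitability exceeds the intake rate on those already taken.
Rate on top 1: 2.732. snails: 1.31 < 2.732 → exclude; stop.
Optimal diet: mud crabs — 1 of 5 types.

1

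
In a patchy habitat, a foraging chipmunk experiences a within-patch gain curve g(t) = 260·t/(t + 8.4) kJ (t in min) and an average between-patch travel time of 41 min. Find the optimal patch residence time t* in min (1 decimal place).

By the marginal value theorem, leave when the instantaneous gain rate g'(t) equals the habitat-wide average g(t)/(T + t).
g'(t) = 260·8.4/(t + 8.4)². Setting 260·8.4/(t+8.4)² = 260t/[(t+8.4)(41+t)] gives 8.4(41+t) = t(t+8.4), so t² = 8.4×41 = 344.4.
t* = √344.4 = 18.56 min.

18.6 min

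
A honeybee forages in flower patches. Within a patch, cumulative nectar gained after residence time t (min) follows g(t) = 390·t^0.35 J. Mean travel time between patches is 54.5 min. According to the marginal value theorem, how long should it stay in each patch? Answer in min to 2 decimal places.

29.35 min

Maximise g(t)/(T+t): set derivative to zero → g'(t)(T+t) = g(t).
g'(t) = 0.35·390·t^-0.65. Setting 0.35·390·t^-0.65 = 390·t^0.35/(54.5+t) gives 0.35(54.5+t) = t, so 0.65·t = 0.35×54.5.
t* = 0.35×54.5/0.65 = 29.35 min.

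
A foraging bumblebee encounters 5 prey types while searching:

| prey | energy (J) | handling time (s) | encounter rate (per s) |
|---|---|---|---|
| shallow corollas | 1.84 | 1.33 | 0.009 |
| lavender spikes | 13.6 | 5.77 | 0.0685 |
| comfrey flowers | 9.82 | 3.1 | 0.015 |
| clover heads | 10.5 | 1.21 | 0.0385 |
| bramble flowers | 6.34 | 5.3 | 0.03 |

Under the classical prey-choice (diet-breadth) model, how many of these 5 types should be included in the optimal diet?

5

Rank by E/h (J/s): clover heads 8.68, comfrey flowers 3.17, lavender spikes 2.36, shallow corollas 1.38, bramble flowers 1.2. Include each in turn until the next type's E/h falls below the running intake rate.
Rate on top 1: 0.3863. comfrey flowers: 3.17 > 0.3863 → include.
Rate on top 2: 0.5046. lavender spikes: 2.36 > 0.5046 → include.
Rate on top 3: 0.9965. shallow corollas: 1.38 > 0.9965 → include.
Rate on top 4: 0.9996. bramble flowers: 1.2 > 0.9996 → include.
Optimal diet: clover heads, comfrey flowers, lavender spikes, shallow corollas, bramble flowers — 5 of 5 types.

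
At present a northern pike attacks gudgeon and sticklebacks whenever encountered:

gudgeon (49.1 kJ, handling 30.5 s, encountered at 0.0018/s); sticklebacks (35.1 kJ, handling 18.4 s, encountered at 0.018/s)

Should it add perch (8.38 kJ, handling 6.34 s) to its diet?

Yes

Intake rate on the current diet: R = (0.0018×49.1 + 0.018×35.1) / (1 + 0.0018×30.5 + 0.018×18.4) = 0.7202/1.386 = 0.5196 kJ/s.
perch: E/h = 8.38/6.34 = 1.322 kJ/s.
1.322 > 0.5196, so adding perch raises the average — include it.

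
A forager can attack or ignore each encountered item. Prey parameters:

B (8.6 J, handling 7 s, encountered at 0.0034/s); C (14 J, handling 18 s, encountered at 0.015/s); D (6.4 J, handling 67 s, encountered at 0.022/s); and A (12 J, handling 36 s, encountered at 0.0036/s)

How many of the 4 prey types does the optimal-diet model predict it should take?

Rank by E/h (J/s): B 1.23, C 0.778, A 0.333, D 0.0955. Include each in turn until the next type's E/h falls below the running intake rate.
Rate on top 1: 0.02856. C: 0.778 > 0.02856 → include.
Rate on top 2: 0.1849. A: 0.333 > 0.1849 → include.
Rate on top 3: 0.1984. D: 0.0955 < 0.1984 → exclude; stop.
Optimal diet: B, C, A — 3 of 4 types.

3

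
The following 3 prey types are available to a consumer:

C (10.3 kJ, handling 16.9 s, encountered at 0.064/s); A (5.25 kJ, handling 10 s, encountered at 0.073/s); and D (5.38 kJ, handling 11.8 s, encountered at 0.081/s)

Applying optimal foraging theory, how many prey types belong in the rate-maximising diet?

3

E/h in descending order: C 0.609, A 0.525, D 0.456 kJ/s. The optimal diet is the largest prefix of this list for which every included type satisfies E_i/h_i > R on the types above it.
Rate on top 1: 0.3167. A: 0.525 > 0.3167 → include.
Rate on top 2: 0.3708. D: 0.456 > 0.3708 → include.
Optimal diet: C, A, D — 3 of 3 types.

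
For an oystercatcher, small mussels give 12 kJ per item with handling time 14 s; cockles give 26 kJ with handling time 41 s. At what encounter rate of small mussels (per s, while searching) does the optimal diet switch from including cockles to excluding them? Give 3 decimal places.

The zero-one rule: include cockles iff E₂/h₂ > λE₁/(1+λh₁). Equality gives the switch point.
λE₁h₂ = E₂ + λE₂h₁ ⇒ λ = E₂/(E₁h₂ − E₂h₁) = 26/(492 − 364) = 0.2031 per s.

0.203 per s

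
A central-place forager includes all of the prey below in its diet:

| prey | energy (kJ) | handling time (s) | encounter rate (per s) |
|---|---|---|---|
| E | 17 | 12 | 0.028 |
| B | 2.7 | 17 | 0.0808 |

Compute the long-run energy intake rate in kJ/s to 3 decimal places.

R = (0.028×17 + 0.0808×2.7) / (1 + 0.028×12 + 0.0808×17) = 0.6942/2.71 = 0.2562 kJ/s.

0.256 kJ/s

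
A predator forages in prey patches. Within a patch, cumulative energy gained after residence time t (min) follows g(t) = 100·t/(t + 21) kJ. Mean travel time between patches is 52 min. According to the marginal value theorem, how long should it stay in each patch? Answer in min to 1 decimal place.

33.0 min

Maximise g(t)/(T+t): set derivative to zero → g'(t)(T+t) = g(t).
g'(t) = 100·21/(t + 21)². Setting 100·21/(t+21)² = 100t/[(t+21)(52+t)] gives 21(52+t) = t(t+21), so t² = 21×52 = 1092.
t* = √1092 = 33.05 min.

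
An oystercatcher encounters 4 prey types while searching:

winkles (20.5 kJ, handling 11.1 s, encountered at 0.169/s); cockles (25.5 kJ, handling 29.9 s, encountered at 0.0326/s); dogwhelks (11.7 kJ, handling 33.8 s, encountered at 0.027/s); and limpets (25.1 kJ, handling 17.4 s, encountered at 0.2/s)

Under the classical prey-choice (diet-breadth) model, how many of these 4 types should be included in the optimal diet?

2

Rank by E/h (kJ/s): winkles 1.85, limpets 1.44, cockles 0.853, dogwhelks 0.346. Include each in turn until the next type's E/h falls below the running intake rate.
Rate on top 1: 1.205. limpets: 1.44 > 1.205 → include.
Rate on top 2: 1.335. cockles: 0.853 < 1.335 → exclude; stop.
Optimal diet: winkles, limpets — 2 of 4 types.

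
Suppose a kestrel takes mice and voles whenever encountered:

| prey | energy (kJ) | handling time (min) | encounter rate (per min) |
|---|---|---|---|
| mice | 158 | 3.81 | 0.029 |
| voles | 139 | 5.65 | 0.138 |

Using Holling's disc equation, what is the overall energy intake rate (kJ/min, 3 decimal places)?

R = (0.029×158 + 0.138×139) / (1 + 0.029×3.81 + 0.138×5.65) = 23.76/1.89 = 12.57 kJ/min.

12.572 kJ/min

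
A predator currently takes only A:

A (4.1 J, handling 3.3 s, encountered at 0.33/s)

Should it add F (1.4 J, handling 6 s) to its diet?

No

Current rate: (0.33×4.1)/(1 + 0.33×3.3) = 0.6477 J/s.
Profitability of F: 1.4/6 = 0.2333 J/s.
Since 0.2333 < R, time spent handling F is better spent searching.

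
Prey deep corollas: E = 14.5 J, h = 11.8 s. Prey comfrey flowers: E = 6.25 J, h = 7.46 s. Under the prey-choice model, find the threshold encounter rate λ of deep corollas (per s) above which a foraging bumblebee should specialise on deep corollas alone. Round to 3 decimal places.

Drop comfrey flowers once their profitability E₂/h₂ falls below the rate achievable on deep corollas alone: E₂/h₂ = λE₁/(1 + λh₁).
Solve for λ: λE₁h₂ = E₂(1 + λh₁) → λ(E₁h₂ − E₂h₁) = E₂ → λ = E₂/(E₁h₂ − E₂h₁).
λ = 6.25/(14.5×7.46 − 6.25×11.8) = 6.25/34.42 = 0.1816 per s.

0.182 per s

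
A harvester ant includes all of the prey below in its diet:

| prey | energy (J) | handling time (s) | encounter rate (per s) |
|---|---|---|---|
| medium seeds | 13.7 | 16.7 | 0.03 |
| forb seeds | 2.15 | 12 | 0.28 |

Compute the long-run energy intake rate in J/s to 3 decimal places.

0.208 J/s

R = (0.03×13.7 + 0.28×2.15) / (1 + 0.03×16.7 + 0.28×12) = 1.013/4.861 = 0.2084 J/s.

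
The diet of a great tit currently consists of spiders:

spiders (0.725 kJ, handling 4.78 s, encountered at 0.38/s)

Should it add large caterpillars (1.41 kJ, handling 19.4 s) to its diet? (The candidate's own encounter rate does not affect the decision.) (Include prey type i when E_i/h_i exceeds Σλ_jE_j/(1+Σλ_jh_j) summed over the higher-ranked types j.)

On spiders alone, R = ΣλE/(1+Σλh) = 0.2755/2.816 = 0.09782 kJ/s.
Profitability of large caterpillars: 1.41/19.4 = 0.07268 kJ/s.
0.07268 < 0.09782, so adding large caterpillars would lower the average — exclude it.

No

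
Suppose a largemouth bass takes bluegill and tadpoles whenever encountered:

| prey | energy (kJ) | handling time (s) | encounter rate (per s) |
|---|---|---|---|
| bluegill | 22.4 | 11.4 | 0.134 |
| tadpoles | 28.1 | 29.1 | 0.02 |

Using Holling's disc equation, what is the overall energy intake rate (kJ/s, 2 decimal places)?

Energy encountered per unit search time: 0.134×22.4 + 0.02×28.1 = 3.564 kJ/s.
Handling time per unit search time: 0.134×11.4 + 0.02×29.1 = 2.11.
Rate = 3.564/(1 + 2.11) = 1.146 kJ/s.

1.15 kJ/s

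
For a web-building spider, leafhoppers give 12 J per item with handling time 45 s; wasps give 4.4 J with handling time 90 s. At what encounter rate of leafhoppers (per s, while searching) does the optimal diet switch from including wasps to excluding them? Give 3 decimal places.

0.005 per s

At the threshold, the rate on leafhoppers alone equals the profitability of wasps: λ·12/(1 + λ·45) = 4.4/90 = 0.04889.
Rearranging, λ(12 − 0.04889×45) = 0.04889, so λ = 0.04889/9.8 = 0.004989 per s.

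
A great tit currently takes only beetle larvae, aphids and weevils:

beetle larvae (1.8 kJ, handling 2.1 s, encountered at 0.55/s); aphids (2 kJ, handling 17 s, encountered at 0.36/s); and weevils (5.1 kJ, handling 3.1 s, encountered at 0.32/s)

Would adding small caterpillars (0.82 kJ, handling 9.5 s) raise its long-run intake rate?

No

Current rate: (0.55×1.8 + 0.36×2 + 0.32×5.1)/(1 + 0.55×2.1 + 0.36×17 + 0.32×3.1) = 0.3606 kJ/s.
Profitability of small caterpillars: 0.82/9.5 = 0.08632 kJ/s.
Since 0.08632 < R, time spent handling small caterpillars is better spent searching.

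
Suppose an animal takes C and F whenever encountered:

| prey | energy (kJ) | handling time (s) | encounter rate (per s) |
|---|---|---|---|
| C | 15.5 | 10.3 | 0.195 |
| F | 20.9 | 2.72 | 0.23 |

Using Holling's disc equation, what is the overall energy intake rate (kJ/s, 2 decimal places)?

2.15 kJ/s

R = Σλ_iE_i / (1 + Σλ_ih_i)
Numerator: 0.195×15.5 + 0.23×20.9 = 7.829
Denominator: 1 + 0.195×10.3 + 0.23×2.72 = 3.634
R = 7.829/3.634 = 2.154 kJ/s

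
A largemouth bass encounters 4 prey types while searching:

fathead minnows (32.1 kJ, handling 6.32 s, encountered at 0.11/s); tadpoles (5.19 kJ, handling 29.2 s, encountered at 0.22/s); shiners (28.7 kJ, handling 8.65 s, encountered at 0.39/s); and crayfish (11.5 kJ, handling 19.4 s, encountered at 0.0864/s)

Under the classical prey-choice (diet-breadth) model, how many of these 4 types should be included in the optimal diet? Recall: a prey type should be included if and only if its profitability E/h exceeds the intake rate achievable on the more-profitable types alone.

2

E/h in descending order: fathead minnows 5.08, shiners 3.32, crayfish 0.593, tadpoles 0.178 kJ/s. The optimal diet is the largest prefix of this list for which every included type satisfies E_i/h_i > R on the types above it.
Rate on top 1: 2.083. shiners: 3.32 > 2.083 → include.
Rate on top 2: 2.905. crayfish: 0.593 < 2.905 → exclude; stop.
Optimal diet: fathead minnows, shiners — 2 of 4 types.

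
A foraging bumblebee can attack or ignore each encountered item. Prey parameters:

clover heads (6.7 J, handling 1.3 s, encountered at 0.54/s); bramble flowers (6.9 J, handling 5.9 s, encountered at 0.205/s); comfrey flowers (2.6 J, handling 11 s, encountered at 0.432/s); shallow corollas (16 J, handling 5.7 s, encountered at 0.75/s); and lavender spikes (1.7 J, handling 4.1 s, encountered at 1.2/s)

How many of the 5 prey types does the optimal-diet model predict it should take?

2

E/h in descending order: clover heads 5.15, shallow corollas 2.81, bramble flowers 1.17, lavender spikes 0.415, comfrey flowers 0.236 J/s. The optimal diet is the largest prefix of this list for which every included type satisfies E_i/h_i > R on the types above it.
Rate on top 1: 2.126. shallow corollas: 2.81 > 2.126 → include.
Rate on top 2: 2.613. bramble flowers: 1.17 < 2.613 → exclude; stop.
Optimal diet: clover heads, shallow corollas — 2 of 5 types.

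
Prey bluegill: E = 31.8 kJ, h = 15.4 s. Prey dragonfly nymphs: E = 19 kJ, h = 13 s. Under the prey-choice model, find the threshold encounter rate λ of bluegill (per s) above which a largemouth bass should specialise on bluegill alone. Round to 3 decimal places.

At the threshold, the rate on bluegill alone equals the profitability of dragonfly nymphs: λ·31.8/(1 + λ·15.4) = 19/13 = 1.462.
Rearranging, λ(31.8 − 1.462×15.4) = 1.462, so λ = 1.462/9.292 = 0.1573 per s.

0.157 per s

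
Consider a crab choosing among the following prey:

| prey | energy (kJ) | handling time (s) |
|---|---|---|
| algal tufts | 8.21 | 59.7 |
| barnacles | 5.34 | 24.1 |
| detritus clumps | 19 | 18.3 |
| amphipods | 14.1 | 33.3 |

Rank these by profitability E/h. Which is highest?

detritus clumps

Profitability E/h (kJ/s): algal tufts = 8.21/59.7 = 0.138, barnacles = 5.34/24.1 = 0.222, detritus clumps = 19/18.3 = 1.04, amphipods = 14.1/33.3 = 0.423.
Ranked: detritus clumps > amphipods > barnacles > algal tufts.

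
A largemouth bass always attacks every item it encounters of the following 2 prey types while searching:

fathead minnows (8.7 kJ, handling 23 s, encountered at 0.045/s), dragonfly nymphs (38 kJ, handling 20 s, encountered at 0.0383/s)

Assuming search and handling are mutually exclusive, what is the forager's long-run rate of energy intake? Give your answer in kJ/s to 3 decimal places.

Energy encountered per unit search time: 0.045×8.7 + 0.0383×38 = 1.847 kJ/s.
Handling time per unit search time: 0.045×23 + 0.0383×20 = 1.801.
Rate = 1.847/(1 + 1.801) = 0.6594 kJ/s.

0.659 kJ/s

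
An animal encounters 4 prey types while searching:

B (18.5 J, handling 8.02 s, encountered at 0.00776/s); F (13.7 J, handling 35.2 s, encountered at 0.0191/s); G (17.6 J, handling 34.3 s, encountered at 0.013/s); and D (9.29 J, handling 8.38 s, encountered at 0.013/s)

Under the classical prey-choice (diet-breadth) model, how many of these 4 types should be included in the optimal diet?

4

E/h in descending order: B 2.31, D 1.11, G 0.513, F 0.389 J/s. The optimal diet is the largest prefix of this list for which every included type satisfies E_i/h_i > R on the types above it.
Rate on top 1: 0.1351. D: 1.11 > 0.1351 → include.
Rate on top 2: 0.2257. G: 0.513 > 0.2257 → include.
Rate on top 3: 0.305. F: 0.389 > 0.305 → include.
Optimal diet: B, D, G, F — 4 of 4 types.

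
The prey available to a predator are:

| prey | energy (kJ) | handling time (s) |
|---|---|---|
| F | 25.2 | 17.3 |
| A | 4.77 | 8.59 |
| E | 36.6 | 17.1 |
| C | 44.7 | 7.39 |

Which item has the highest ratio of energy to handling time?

In descending order of E/h:
C: 44.7/7.39 = 6.05 kJ/s
E: 36.6/17.1 = 2.14 kJ/s
F: 25.2/17.3 = 1.46 kJ/s
A: 4.77/8.59 = 0.555 kJ/s

C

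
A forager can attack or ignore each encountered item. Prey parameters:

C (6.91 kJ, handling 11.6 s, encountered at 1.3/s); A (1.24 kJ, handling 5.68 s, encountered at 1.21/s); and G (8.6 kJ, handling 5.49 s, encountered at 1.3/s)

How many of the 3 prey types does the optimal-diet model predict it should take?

1

E/h in descending order: G 1.57, C 0.596, A 0.218 kJ/s. The optimal diet is the largest prefix of this list for which every included type satisfies E_i/h_i > R on the types above it.
Rate on top 1: 1.374. C: 0.596 < 1.374 → exclude; stop.
Optimal diet: G — 1 of 3 types.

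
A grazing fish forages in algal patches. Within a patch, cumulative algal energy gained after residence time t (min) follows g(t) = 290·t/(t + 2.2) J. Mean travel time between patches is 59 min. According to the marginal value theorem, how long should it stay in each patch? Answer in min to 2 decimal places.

11.39 min

By the marginal value theorem, leave when the instantaneous gain rate g'(t) equals the habitat-wide average g(t)/(T + t).
g'(t) = 290·2.2/(t + 2.2)². Setting 290·2.2/(t+2.2)² = 290t/[(t+2.2)(59+t)] gives 2.2(59+t) = t(t+2.2), so t² = 2.2×59 = 129.8.
t* = √129.8 = 11.39 min.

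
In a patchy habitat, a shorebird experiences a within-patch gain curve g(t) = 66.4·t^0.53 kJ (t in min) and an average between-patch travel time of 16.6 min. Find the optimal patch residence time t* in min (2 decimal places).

18.72 min

Maximise g(t)/(T+t): set derivative to zero → g'(t)(T+t) = g(t).
g'(t) = 0.53·66.4·t^-0.47. Setting 0.53·66.4·t^-0.47 = 66.4·t^0.53/(16.6+t) gives 0.53(16.6+t) = t, so 0.47·t = 0.53×16.6.
t* = 0.53×16.6/0.47 = 18.72 min.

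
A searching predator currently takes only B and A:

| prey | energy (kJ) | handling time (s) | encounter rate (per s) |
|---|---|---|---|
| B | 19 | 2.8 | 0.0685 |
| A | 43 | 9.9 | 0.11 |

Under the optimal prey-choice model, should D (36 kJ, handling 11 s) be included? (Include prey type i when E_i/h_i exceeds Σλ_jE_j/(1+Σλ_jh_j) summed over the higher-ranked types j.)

Yes

Intake rate on the current diet: R = (0.0685×19 + 0.11×43) / (1 + 0.0685×2.8 + 0.11×9.9) = 6.032/2.281 = 2.644 kJ/s.
Profitability of D: 36/11 = 3.273 kJ/s.
Since 3.273 > R, including D increases the long-run rate.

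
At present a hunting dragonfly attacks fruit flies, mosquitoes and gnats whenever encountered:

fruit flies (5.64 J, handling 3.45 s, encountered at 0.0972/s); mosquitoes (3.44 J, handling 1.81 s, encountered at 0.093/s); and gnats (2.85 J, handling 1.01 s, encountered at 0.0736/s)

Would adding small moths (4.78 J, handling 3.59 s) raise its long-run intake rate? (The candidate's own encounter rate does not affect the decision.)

Yes

Intake rate on the current diet: R = (0.0972×5.64 + 0.093×3.44 + 0.0736×2.85) / (1 + 0.0972×3.45 + 0.093×1.81 + 0.0736×1.01) = 1.078/1.578 = 0.6831 J/s.
small moths: E/h = 4.78/3.59 = 1.331 J/s.
Since 1.331 > R, including small moths increases the long-run rate.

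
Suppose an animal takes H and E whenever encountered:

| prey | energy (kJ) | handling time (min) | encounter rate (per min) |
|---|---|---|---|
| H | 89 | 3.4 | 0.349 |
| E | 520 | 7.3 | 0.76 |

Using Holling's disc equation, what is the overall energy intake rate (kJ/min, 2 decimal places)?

55.11 kJ/min

R = Σλ_iE_i / (1 + Σλ_ih_i)
Numerator: 0.349×89 + 0.76×520 = 426.3
Denominator: 1 + 0.349×3.4 + 0.76×7.3 = 7.735
R = 426.3/7.735 = 55.11 kJ/min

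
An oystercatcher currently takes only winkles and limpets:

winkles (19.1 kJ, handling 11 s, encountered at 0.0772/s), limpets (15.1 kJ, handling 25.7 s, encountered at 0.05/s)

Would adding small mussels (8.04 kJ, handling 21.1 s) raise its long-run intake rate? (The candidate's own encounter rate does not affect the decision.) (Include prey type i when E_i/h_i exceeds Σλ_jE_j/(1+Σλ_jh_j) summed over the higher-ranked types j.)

No

On winkles and limpets alone, R = ΣλE/(1+Σλh) = 2.23/3.134 = 0.7114 kJ/s.
small mussels: E/h = 8.04/21.1 = 0.381 kJ/s.
0.381 < 0.7114, so adding small mussels would lower the average — exclude it.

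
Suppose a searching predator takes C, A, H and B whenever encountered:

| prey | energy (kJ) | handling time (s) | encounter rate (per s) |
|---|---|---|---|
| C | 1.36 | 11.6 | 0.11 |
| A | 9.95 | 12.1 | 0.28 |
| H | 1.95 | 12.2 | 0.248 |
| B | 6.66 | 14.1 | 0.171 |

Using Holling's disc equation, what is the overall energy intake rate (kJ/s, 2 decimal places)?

R = (0.11×1.36 + 0.28×9.95 + 0.248×1.95 + 0.171×6.66) / (1 + 0.11×11.6 + 0.28×12.1 + 0.248×12.2 + 0.171×14.1) = 4.558/11.1 = 0.4106 kJ/s.

0.41 kJ/s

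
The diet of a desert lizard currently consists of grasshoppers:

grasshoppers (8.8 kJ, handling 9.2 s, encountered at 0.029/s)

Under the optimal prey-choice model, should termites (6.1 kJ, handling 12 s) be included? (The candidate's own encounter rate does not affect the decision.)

Current rate: (0.029×8.8)/(1 + 0.029×9.2) = 0.2015 kJ/s.
Profitability of termites: 6.1/12 = 0.5083 kJ/s.
Since 0.5083 > R, including termites increases the long-run rate.

Yes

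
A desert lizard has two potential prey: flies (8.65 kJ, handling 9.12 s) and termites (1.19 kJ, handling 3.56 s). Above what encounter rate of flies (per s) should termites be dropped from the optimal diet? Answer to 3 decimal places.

0.060 per s

The zero-one rule: include termites iff E₂/h₂ > λE₁/(1+λh₁). Equality gives the switch point.
λE₁h₂ = E₂ + λE₂h₁ ⇒ λ = E₂/(E₁h₂ − E₂h₁) = 1.19/(30.79 − 10.85) = 0.05968 per s.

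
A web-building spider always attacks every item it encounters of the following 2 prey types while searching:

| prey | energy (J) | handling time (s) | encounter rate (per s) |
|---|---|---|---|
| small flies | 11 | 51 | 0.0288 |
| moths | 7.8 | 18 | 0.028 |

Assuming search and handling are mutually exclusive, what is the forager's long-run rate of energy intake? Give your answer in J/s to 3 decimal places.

0.180 J/s

R = (0.0288×11 + 0.028×7.8) / (1 + 0.0288×51 + 0.028×18) = 0.5352/2.973 = 0.18 J/s.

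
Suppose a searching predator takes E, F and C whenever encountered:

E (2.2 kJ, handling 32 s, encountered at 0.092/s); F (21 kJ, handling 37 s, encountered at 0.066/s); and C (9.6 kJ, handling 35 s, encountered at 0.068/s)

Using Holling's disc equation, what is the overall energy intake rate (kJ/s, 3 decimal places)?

0.256 kJ/s

Energy encountered per unit search time: 0.092×2.2 + 0.066×21 + 0.068×9.6 = 2.241 kJ/s.
Handling time per unit search time: 0.092×32 + 0.066×37 + 0.068×35 = 7.766.
Rate = 2.241/(1 + 7.766) = 0.2557 kJ/s.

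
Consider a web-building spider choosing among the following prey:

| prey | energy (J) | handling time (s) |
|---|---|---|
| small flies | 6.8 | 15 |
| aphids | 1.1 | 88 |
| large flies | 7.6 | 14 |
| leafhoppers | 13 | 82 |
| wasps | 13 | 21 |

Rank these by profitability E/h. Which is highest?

Profitability E/h (J/s): small flies = 6.8/15 = 0.453, aphids = 1.1/88 = 0.0125, large flies = 7.6/14 = 0.543, leafhoppers = 13/82 = 0.159, wasps = 13/21 = 0.619.
Ranked: wasps > large flies > small flies > leafhoppers > aphids.

wasps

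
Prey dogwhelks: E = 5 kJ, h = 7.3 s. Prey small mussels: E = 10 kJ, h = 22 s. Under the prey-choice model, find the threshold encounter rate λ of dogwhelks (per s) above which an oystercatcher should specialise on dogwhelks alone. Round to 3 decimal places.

0.270 per s

Drop small mussels once their profitability E₂/h₂ falls below the rate achievable on dogwhelks alone: E₂/h₂ = λE₁/(1 + λh₁).
Solve for λ: λE₁h₂ = E₂(1 + λh₁) → λ(E₁h₂ − E₂h₁) = E₂ → λ = E₂/(E₁h₂ − E₂h₁).
λ = 10/(5×22 − 10×7.3) = 10/37 = 0.2703 per s.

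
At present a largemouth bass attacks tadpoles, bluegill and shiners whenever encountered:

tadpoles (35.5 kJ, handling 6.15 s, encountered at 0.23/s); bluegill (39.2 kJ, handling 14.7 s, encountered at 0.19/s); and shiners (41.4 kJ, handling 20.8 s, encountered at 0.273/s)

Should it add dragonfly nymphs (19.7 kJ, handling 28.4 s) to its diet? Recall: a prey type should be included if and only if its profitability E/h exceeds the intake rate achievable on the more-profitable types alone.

No

Current rate: (0.23×35.5 + 0.19×39.2 + 0.273×41.4)/(1 + 0.23×6.15 + 0.19×14.7 + 0.273×20.8) = 2.472 kJ/s.
dragonfly nymphs: E/h = 19.7/28.4 = 0.6937 kJ/s.
0.6937 < 2.472, so adding dragonfly nymphs would lower the average — exclude it.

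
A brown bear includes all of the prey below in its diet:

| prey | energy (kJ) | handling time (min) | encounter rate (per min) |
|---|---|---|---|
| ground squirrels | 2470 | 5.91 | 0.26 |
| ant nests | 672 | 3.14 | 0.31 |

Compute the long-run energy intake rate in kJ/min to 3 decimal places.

Energy encountered per unit search time: 0.26×2470 + 0.31×672 = 850.5 kJ/min.
Handling time per unit search time: 0.26×5.91 + 0.31×3.14 = 2.51.
Rate = 850.5/(1 + 2.51) = 242.3 kJ/min.

242.313 kJ/min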